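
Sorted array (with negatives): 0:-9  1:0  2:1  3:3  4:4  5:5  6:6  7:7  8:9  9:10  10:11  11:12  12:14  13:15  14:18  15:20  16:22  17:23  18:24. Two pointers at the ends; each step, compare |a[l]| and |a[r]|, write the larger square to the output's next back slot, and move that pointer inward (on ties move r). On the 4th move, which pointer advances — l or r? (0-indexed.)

[0,18] |-9|<=|24| out[18]=576 → r--
[0,17] |-9|<=|23| out[17]=529 → r--
[0,16] |-9|<=|22| out[16]=484 → r--
[0,15] |-9|<=|20| out[15]=400 → r--

r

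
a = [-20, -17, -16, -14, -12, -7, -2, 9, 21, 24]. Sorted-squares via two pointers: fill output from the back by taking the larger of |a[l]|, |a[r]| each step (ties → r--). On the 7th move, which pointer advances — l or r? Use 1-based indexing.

l

l=1 r=10: |-20|<=|24| out[10]=576, r--
l=1 r=9: |-20|<=|21| out[9]=441, r--
l=1 r=8: |-20|>|9| out[8]=400, l++
l=2 r=8: |-17|>|9| out[7]=289, l++
l=3 r=8: |-16|>|9| out[6]=256, l++
l=4 r=8: |-14|>|9| out[5]=196, l++
l=5 r=8: |-12|>|9| out[4]=144, l++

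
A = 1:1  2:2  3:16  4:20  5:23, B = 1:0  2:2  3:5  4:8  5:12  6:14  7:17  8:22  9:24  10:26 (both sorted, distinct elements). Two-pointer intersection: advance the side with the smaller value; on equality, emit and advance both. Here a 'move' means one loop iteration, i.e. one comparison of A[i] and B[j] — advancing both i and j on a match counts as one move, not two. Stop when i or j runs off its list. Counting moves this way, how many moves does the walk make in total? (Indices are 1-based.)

[i=1,j=1] 1>0 → j++
[i=1,j=2] 1<2 → i++
[i=2,j=2] 2==2 emit → i++,j++
[i=3,j=3] 16>5 → j++
[i=3,j=4] 16>8 → j++
[i=3,j=5] 16>12 → j++
[i=3,j=6] 16>14 → j++
[i=3,j=7] 16<17 → i++
[i=4,j=7] 20>17 → j++
[i=4,j=8] 20<22 → i++
[i=5,j=8] 23>22 → j++
[i=5,j=9] 23<24 → i++

12 moves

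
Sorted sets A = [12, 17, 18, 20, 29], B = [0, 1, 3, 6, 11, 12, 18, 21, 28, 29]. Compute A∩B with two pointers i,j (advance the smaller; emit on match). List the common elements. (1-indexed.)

intersection = [12, 18, 29]

[i=1,j=1] 12>0 → j++
[i=1,j=2] 12>1 → j++
[i=1,j=3] 12>3 → j++
[i=1,j=4] 12>6 → j++
[i=1,j=5] 12>11 → j++
[i=1,j=6] 12==12 emit → i++,j++
[i=2,j=7] 17<18 → i++
[i=3,j=7] 18==18 emit → i++,j++
[i=4,j=8] 20<21 → i++
[i=5,j=8] 29>21 → j++
[i=5,j=9] 29>28 → j++
[i=5,j=10] 29==29 emit → i++,j++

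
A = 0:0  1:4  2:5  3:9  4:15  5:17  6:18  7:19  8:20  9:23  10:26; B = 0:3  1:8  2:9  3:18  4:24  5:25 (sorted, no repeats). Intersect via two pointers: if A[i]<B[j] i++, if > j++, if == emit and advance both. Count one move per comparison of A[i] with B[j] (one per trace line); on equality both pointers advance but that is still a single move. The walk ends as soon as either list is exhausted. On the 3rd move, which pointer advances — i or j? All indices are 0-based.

i

[i=0,j=0] 0<3 → i++
[i=1,j=0] 4>3 → j++
[i=1,j=1] 4<8 → i++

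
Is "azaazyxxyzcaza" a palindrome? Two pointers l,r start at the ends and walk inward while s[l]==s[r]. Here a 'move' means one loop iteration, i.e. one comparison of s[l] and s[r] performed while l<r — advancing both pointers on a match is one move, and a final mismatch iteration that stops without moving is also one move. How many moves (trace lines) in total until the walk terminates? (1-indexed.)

4 moves

[1,14] 'a'=='a' → l++,r--
[2,13] 'z'=='z' → l++,r--
[3,12] 'a'=='a' → l++,r--
[4,11] 'a'!='c' → stop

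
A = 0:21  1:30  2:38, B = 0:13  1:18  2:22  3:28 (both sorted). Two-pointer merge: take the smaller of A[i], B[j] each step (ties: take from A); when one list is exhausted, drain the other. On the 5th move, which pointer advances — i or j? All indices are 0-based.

i=0 j=0: A[i]=21>B[j]=13 take 13, j++
i=0 j=1: A[i]=21>B[j]=18 take 18, j++
i=0 j=2: A[i]=21<=B[j]=22 take 21, i++
i=1 j=2: A[i]=30>B[j]=22 take 22, j++
i=1 j=3: A[i]=30>B[j]=28 take 28, j++

j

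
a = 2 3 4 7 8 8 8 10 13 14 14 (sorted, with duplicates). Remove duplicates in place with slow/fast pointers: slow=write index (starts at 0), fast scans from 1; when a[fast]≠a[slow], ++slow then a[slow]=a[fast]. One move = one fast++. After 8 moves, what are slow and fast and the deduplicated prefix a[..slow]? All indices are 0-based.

slow=0 fast=1: a[fast]=3≠a[slow]=2 write a[1]=3, slow++,fast++
slow=1 fast=2: a[fast]=4≠a[slow]=3 write a[2]=4, slow++,fast++
slow=2 fast=3: a[fast]=7≠a[slow]=4 write a[3]=7, slow++,fast++
slow=3 fast=4: a[fast]=8≠a[slow]=7 write a[4]=8, slow++,fast++
slow=4 fast=5: a[fast]=8=a[slow] dup, fast++
slow=4 fast=6: a[fast]=8=a[slow] dup, fast++
slow=4 fast=7: a[fast]=10≠a[slow]=8 write a[5]=10, slow++,fast++
slow=5 fast=8: a[fast]=13≠a[slow]=10 write a[6]=13, slow++,fast++

slow=6, fast=9, prefix=[2, 3, 4, 7, 8, 10, 13]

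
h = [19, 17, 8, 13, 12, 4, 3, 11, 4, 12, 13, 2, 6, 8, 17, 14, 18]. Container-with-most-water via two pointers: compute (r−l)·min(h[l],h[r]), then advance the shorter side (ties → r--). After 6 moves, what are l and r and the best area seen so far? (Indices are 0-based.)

l=0 r=16: min(19,18)*16=288 best=288 *, r--
l=0 r=15: min(19,14)*15=210 best=288, r--
l=0 r=14: min(19,17)*14=238 best=288, r--
l=0 r=13: min(19,8)*13=104 best=288, r--
l=0 r=12: min(19,6)*12=72 best=288, r--
l=0 r=11: min(19,2)*11=22 best=288, r--

l=0, r=10, best area=288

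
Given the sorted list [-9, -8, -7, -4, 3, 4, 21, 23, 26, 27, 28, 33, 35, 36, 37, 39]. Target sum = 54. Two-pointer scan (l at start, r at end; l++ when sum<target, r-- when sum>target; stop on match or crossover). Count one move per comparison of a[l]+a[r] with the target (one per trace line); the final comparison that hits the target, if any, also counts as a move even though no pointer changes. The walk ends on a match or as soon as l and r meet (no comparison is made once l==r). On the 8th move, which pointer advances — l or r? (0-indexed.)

[0,15] -9+39=30 <54 → l++
[1,15] -8+39=31 <54 → l++
[2,15] -7+39=32 <54 → l++
[3,15] -4+39=35 <54 → l++
[4,15] 3+39=42 <54 → l++
[5,15] 4+39=43 <54 → l++
[6,15] 21+39=60 >54 → r--
[6,14] 21+37=58 >54 → r--

r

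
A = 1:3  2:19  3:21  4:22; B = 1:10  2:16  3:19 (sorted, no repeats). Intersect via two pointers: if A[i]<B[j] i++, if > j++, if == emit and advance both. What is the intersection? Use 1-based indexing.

intersection = [19]

i=1 j=1: 3<10, i++
i=2 j=1: 19>10, j++
i=2 j=2: 19>16, j++
i=2 j=3: 19==19 emit, i++,j++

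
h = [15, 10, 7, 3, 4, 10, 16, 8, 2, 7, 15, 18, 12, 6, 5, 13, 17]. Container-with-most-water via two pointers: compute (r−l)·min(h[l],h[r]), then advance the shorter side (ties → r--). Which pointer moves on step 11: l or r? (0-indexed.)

l

[0,16] min(15,17)*16=240 best=240 * → l++
[1,16] min(10,17)*15=150 best=240 → l++
[2,16] min(7,17)*14=98 best=240 → l++
[3,16] min(3,17)*13=39 best=240 → l++
[4,16] min(4,17)*12=48 best=240 → l++
[5,16] min(10,17)*11=110 best=240 → l++
[6,16] min(16,17)*10=160 best=240 → l++
[7,16] min(8,17)*9=72 best=240 → l++
[8,16] min(2,17)*8=16 best=240 → l++
[9,16] min(7,17)*7=49 best=240 → l++
[10,16] min(15,17)*6=90 best=240 → l++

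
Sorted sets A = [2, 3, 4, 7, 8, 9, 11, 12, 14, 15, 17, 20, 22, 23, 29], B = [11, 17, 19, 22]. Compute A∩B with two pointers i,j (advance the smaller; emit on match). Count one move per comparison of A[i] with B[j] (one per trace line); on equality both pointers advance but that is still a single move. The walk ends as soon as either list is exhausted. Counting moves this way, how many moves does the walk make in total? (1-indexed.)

[i=1,j=1] 2<11 → i++
[i=2,j=1] 3<11 → i++
[i=3,j=1] 4<11 → i++
[i=4,j=1] 7<11 → i++
[i=5,j=1] 8<11 → i++
[i=6,j=1] 9<11 → i++
[i=7,j=1] 11==11 emit → i++,j++
[i=8,j=2] 12<17 → i++
[i=9,j=2] 14<17 → i++
[i=10,j=2] 15<17 → i++
[i=11,j=2] 17==17 emit → i++,j++
[i=12,j=3] 20>19 → j++
[i=12,j=4] 20<22 → i++
[i=13,j=4] 22==22 emit → i++,j++

14 moves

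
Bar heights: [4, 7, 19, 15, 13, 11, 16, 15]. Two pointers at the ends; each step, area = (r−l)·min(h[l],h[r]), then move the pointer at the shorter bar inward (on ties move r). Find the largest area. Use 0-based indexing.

max area = 75

[0,7] min(4,15)*7=28 best=28 * → l++
[1,7] min(7,15)*6=42 best=42 * → l++
[2,7] min(19,15)*5=75 best=75 * → r--
[2,6] min(19,16)*4=64 best=75 → r--
[2,5] min(19,11)*3=33 best=75 → r--
[2,4] min(19,13)*2=26 best=75 → r--
[2,3] min(19,15)*1=15 best=75 → r--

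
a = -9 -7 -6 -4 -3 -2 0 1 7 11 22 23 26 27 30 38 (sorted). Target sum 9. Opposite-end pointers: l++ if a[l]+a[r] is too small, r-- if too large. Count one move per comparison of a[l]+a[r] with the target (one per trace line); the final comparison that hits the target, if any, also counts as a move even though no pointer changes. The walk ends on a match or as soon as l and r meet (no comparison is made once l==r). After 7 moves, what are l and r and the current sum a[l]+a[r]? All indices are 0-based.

l=0 r=15: -9+38=29 >9, r--
l=0 r=14: -9+30=21 >9, r--
l=0 r=13: -9+27=18 >9, r--
l=0 r=12: -9+26=17 >9, r--
l=0 r=11: -9+23=14 >9, r--
l=0 r=10: -9+22=13 >9, r--
l=0 r=9: -9+11=2 <9, l++

l=1, r=9, sum=4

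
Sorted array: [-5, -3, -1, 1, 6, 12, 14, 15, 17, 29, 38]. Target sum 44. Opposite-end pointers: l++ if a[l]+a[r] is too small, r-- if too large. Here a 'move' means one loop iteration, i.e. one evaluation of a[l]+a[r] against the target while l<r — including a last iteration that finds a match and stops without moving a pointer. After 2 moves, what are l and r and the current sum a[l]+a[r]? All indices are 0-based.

l=2, r=10, sum=37

[0,10] -5+38=33 <44 → l++
[1,10] -3+38=35 <44 → l++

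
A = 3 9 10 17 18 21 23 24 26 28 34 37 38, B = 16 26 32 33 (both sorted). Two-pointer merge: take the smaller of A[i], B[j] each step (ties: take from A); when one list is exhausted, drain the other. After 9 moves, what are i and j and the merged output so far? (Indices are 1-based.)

i=1 j=1: A[i]=3<=B[j]=16 take 3, i++
i=2 j=1: A[i]=9<=B[j]=16 take 9, i++
i=3 j=1: A[i]=10<=B[j]=16 take 10, i++
i=4 j=1: A[i]=17>B[j]=16 take 16, j++
i=4 j=2: A[i]=17<=B[j]=26 take 17, i++
i=5 j=2: A[i]=18<=B[j]=26 take 18, i++
i=6 j=2: A[i]=21<=B[j]=26 take 21, i++
i=7 j=2: A[i]=23<=B[j]=26 take 23, i++
i=8 j=2: A[i]=24<=B[j]=26 take 24, i++

i=9, j=2, merged so far=[3, 9, 10, 16, 17, 18, 21, 23, 24]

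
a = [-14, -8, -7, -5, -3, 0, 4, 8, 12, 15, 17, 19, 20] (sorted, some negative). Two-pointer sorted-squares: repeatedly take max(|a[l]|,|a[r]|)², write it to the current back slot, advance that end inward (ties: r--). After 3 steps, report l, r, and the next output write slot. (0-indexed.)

l=0, r=9, next write slot=9

l=0 r=12: |-14|<=|20| out[12]=400, r--
l=0 r=11: |-14|<=|19| out[11]=361, r--
l=0 r=10: |-14|<=|17| out[10]=289, r--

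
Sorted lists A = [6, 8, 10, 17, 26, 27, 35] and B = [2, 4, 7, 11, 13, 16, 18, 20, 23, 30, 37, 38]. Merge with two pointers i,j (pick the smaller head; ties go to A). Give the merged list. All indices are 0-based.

i=0 j=0: A[i]=6>B[j]=2 take 2, j++
i=0 j=1: A[i]=6>B[j]=4 take 4, j++
i=0 j=2: A[i]=6<=B[j]=7 take 6, i++
i=1 j=2: A[i]=8>B[j]=7 take 7, j++
i=1 j=3: A[i]=8<=B[j]=11 take 8, i++
i=2 j=3: A[i]=10<=B[j]=11 take 10, i++
i=3 j=3: A[i]=17>B[j]=11 take 11, j++
i=3 j=4: A[i]=17>B[j]=13 take 13, j++
i=3 j=5: A[i]=17>B[j]=16 take 16, j++
i=3 j=6: A[i]=17<=B[j]=18 take 17, i++
i=4 j=6: A[i]=26>B[j]=18 take 18, j++
i=4 j=7: A[i]=26>B[j]=20 take 20, j++
i=4 j=8: A[i]=26>B[j]=23 take 23, j++
i=4 j=9: A[i]=26<=B[j]=30 take 26, i++
i=5 j=9: A[i]=27<=B[j]=30 take 27, i++
i=6 j=9: A[i]=35>B[j]=30 take 30, j++
i=6 j=10: A[i]=35<=B[j]=37 take 35, i++
i=7 j=10: A done, take B[j]=37, j++
i=7 j=11: A done, take B[j]=38, j++

[2, 4, 6, 7, 8, 10, 11, 13, 16, 17, 18, 20, 23, 26, 27, 30, 35, 37, 38]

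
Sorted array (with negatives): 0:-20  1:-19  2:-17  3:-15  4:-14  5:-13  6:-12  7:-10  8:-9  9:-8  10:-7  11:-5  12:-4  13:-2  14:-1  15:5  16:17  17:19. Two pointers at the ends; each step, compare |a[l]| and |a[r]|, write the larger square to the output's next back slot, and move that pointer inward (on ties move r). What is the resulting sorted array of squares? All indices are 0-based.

l=0 r=17: |-20|>|19| out[17]=400, l++
l=1 r=17: |-19|<=|19| out[16]=361, r--
l=1 r=16: |-19|>|17| out[15]=361, l++
l=2 r=16: |-17|<=|17| out[14]=289, r--
l=2 r=15: |-17|>|5| out[13]=289, l++
l=3 r=15: |-15|>|5| out[12]=225, l++
l=4 r=15: |-14|>|5| out[11]=196, l++
l=5 r=15: |-13|>|5| out[10]=169, l++
l=6 r=15: |-12|>|5| out[9]=144, l++
l=7 r=15: |-10|>|5| out[8]=100, l++
l=8 r=15: |-9|>|5| out[7]=81, l++
l=9 r=15: |-8|>|5| out[6]=64, l++
l=10 r=15: |-7|>|5| out[5]=49, l++
l=11 r=15: |-5|<=|5| out[4]=25, r--
l=11 r=14: |-5|>|-1| out[3]=25, l++
l=12 r=14: |-4|>|-1| out[2]=16, l++
l=13 r=14: |-2|>|-1| out[1]=4, l++
l=14 r=14: |-1|<=|-1| out[0]=1, r--

[1, 4, 16, 25, 25, 49, 64, 81, 100, 144, 169, 196, 225, 289, 289, 361, 361, 400]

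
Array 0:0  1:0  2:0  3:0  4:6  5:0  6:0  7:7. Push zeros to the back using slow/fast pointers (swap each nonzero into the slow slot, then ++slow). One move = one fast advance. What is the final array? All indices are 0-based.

[6, 7, 0, 0, 0, 0, 0, 0]

slow=0 fast=0: a[fast]=0, fast++
slow=0 fast=1: a[fast]=0, fast++
slow=0 fast=2: a[fast]=0, fast++
slow=0 fast=3: a[fast]=0, fast++
slow=0 fast=4: a[fast]=6≠0 swap→a[0]=6, slow++,fast++
slow=1 fast=5: a[fast]=0, fast++
slow=1 fast=6: a[fast]=0, fast++
slow=1 fast=7: a[fast]=7≠0 swap→a[1]=7, slow++,fast++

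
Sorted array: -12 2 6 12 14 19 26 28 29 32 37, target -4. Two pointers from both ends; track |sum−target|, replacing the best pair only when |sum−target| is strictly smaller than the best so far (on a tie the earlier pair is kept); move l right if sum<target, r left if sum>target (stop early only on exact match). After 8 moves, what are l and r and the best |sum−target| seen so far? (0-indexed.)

l=0, r=2, best |Δ|=4

l=0 r=10: -12+37=25 d=29 *, r--
l=0 r=9: -12+32=20 d=24 *, r--
l=0 r=8: -12+29=17 d=21 *, r--
l=0 r=7: -12+28=16 d=20 *, r--
l=0 r=6: -12+26=14 d=18 *, r--
l=0 r=5: -12+19=7 d=11 *, r--
l=0 r=4: -12+14=2 d=6 *, r--
l=0 r=3: -12+12=0 d=4 *, r--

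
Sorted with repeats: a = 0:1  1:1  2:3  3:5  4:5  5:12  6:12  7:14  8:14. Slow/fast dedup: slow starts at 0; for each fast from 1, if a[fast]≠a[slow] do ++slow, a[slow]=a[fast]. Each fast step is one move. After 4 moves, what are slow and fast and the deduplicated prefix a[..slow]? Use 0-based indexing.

slow=2, fast=5, prefix=[1, 3, 5]

(s=0,f=1) a[fast]=1=a[slow] dup → fast++
(s=0,f=2) a[fast]=3≠a[slow]=1 write a[1]=3 → slow++,fast++
(s=1,f=3) a[fast]=5≠a[slow]=3 write a[2]=5 → slow++,fast++
(s=2,f=4) a[fast]=5=a[slow] dup → fast++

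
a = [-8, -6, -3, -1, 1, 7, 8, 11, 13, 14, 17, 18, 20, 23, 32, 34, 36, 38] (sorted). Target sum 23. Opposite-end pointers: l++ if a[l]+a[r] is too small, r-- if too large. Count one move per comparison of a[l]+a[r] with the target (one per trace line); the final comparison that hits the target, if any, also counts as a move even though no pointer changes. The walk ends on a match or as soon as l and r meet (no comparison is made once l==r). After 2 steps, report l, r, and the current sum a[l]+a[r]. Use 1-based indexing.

l=1, r=16, sum=26

l=1 r=18: -8+38=30 >23, r--
l=1 r=17: -8+36=28 >23, r--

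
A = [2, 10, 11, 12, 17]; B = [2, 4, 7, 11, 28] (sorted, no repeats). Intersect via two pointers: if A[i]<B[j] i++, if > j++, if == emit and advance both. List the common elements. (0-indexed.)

[i=0,j=0] 2==2 emit → i++,j++
[i=1,j=1] 10>4 → j++
[i=1,j=2] 10>7 → j++
[i=1,j=3] 10<11 → i++
[i=2,j=3] 11==11 emit → i++,j++
[i=3,j=4] 12<28 → i++
[i=4,j=4] 17<28 → i++

intersection = [2, 11]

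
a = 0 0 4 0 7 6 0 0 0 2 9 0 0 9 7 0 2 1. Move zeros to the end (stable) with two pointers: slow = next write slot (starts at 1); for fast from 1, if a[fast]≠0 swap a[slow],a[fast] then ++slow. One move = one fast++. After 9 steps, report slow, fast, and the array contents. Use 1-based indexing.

slow=4, fast=10, a=[4, 7, 6, 0, 0, 0, 0, 0, 0, 2, 9, 0, 0, 9, 7, 0, 2, 1]

(s=1,f=1) a[fast]=0 → fast++
(s=1,f=2) a[fast]=0 → fast++
(s=1,f=3) a[fast]=4≠0 swap→a[1]=4 → slow++,fast++
(s=2,f=4) a[fast]=0 → fast++
(s=2,f=5) a[fast]=7≠0 swap→a[2]=7 → slow++,fast++
(s=3,f=6) a[fast]=6≠0 swap→a[3]=6 → slow++,fast++
(s=4,f=7) a[fast]=0 → fast++
(s=4,f=8) a[fast]=0 → fast++
(s=4,f=9) a[fast]=0 → fast++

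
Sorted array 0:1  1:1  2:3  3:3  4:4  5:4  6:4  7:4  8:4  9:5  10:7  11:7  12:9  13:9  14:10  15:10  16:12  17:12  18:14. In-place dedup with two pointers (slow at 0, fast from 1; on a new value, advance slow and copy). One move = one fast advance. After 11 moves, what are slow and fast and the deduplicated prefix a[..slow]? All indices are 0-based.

(s=0,f=1) a[fast]=1=a[slow] dup → fast++
(s=0,f=2) a[fast]=3≠a[slow]=1 write a[1]=3 → slow++,fast++
(s=1,f=3) a[fast]=3=a[slow] dup → fast++
(s=1,f=4) a[fast]=4≠a[slow]=3 write a[2]=4 → slow++,fast++
(s=2,f=5) a[fast]=4=a[slow] dup → fast++
(s=2,f=6) a[fast]=4=a[slow] dup → fast++
(s=2,f=7) a[fast]=4=a[slow] dup → fast++
(s=2,f=8) a[fast]=4=a[slow] dup → fast++
(s=2,f=9) a[fast]=5≠a[slow]=4 write a[3]=5 → slow++,fast++
(s=3,f=10) a[fast]=7≠a[slow]=5 write a[4]=7 → slow++,fast++
(s=4,f=11) a[fast]=7=a[slow] dup → fast++

slow=4, fast=12, prefix=[1, 3, 4, 5, 7]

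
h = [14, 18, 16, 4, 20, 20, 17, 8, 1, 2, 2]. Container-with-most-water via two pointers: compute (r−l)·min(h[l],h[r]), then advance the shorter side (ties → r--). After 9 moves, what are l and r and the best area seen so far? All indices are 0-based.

l=4, r=5, best area=85

l=0 r=10: min(14,2)*10=20 best=20 *, r--
l=0 r=9: min(14,2)*9=18 best=20, r--
l=0 r=8: min(14,1)*8=8 best=20, r--
l=0 r=7: min(14,8)*7=56 best=56 *, r--
l=0 r=6: min(14,17)*6=84 best=84 *, l++
l=1 r=6: min(18,17)*5=85 best=85 *, r--
l=1 r=5: min(18,20)*4=72 best=85, l++
l=2 r=5: min(16,20)*3=48 best=85, l++
l=3 r=5: min(4,20)*2=8 best=85, l++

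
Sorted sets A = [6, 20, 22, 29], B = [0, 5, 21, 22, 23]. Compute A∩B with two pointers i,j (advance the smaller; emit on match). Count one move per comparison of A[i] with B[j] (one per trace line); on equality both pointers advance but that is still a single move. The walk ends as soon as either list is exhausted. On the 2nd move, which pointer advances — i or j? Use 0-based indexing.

[i=0,j=0] 6>0 → j++
[i=0,j=1] 6>5 → j++

j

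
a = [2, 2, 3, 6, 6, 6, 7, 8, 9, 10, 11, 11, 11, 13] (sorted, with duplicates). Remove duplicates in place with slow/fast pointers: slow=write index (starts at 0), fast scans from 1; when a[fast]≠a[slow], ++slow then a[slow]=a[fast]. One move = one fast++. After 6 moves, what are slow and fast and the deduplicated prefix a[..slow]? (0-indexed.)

slow=0 fast=1: a[fast]=2=a[slow] dup, fast++
slow=0 fast=2: a[fast]=3≠a[slow]=2 write a[1]=3, slow++,fast++
slow=1 fast=3: a[fast]=6≠a[slow]=3 write a[2]=6, slow++,fast++
slow=2 fast=4: a[fast]=6=a[slow] dup, fast++
slow=2 fast=5: a[fast]=6=a[slow] dup, fast++
slow=2 fast=6: a[fast]=7≠a[slow]=6 write a[3]=7, slow++,fast++

slow=3, fast=7, prefix=[2, 3, 6, 7]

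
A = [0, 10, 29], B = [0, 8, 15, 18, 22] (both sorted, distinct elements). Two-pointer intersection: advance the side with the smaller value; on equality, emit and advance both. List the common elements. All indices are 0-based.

intersection = [0]

[i=0,j=0] 0==0 emit → i++,j++
[i=1,j=1] 10>8 → j++
[i=1,j=2] 10<15 → i++
[i=2,j=2] 29>15 → j++
[i=2,j=3] 29>18 → j++
[i=2,j=4] 29>22 → j++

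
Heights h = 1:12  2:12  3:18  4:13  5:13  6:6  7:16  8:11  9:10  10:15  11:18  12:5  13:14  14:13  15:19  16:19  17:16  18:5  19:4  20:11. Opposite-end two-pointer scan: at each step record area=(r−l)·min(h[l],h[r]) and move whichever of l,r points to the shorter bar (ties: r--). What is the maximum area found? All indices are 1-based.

[1,20] min(12,11)*19=209 best=209 * → r--
[1,19] min(12,4)*18=72 best=209 → r--
[1,18] min(12,5)*17=85 best=209 → r--
[1,17] min(12,16)*16=192 best=209 → l++
[2,17] min(12,16)*15=180 best=209 → l++
[3,17] min(18,16)*14=224 best=224 * → r--
[3,16] min(18,19)*13=234 best=234 * → l++
[4,16] min(13,19)*12=156 best=234 → l++
[5,16] min(13,19)*11=143 best=234 → l++
[6,16] min(6,19)*10=60 best=234 → l++
[7,16] min(16,19)*9=144 best=234 → l++
[8,16] min(11,19)*8=88 best=234 → l++
[9,16] min(10,19)*7=70 best=234 → l++
[10,16] min(15,19)*6=90 best=234 → l++
[11,16] min(18,19)*5=90 best=234 → l++
[12,16] min(5,19)*4=20 best=234 → l++
[13,16] min(14,19)*3=42 best=234 → l++
[14,16] min(13,19)*2=26 best=234 → l++
[15,16] min(19,19)*1=19 best=234 → r--

max area = 234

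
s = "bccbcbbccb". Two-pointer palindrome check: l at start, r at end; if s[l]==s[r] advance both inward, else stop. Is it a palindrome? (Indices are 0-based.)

not a palindrome (mismatch at 4,5)

[0,9] 'b'=='b' → l++,r--
[1,8] 'c'=='c' → l++,r--
[2,7] 'c'=='c' → l++,r--
[3,6] 'b'=='b' → l++,r--
[4,5] 'c'!='b' → stop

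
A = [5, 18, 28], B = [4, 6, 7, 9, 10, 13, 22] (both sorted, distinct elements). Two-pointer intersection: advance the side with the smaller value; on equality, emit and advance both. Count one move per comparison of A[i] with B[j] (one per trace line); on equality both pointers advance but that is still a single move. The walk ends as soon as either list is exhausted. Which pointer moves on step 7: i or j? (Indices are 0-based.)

j

[i=0,j=0] 5>4 → j++
[i=0,j=1] 5<6 → i++
[i=1,j=1] 18>6 → j++
[i=1,j=2] 18>7 → j++
[i=1,j=3] 18>9 → j++
[i=1,j=4] 18>10 → j++
[i=1,j=5] 18>13 → j++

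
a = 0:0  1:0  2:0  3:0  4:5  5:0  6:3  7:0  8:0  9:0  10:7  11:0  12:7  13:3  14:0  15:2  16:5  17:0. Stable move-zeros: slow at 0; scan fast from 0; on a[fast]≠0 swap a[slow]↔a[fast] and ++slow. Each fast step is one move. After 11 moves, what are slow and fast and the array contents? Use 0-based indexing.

slow=0 fast=0: a[fast]=0, fast++
slow=0 fast=1: a[fast]=0, fast++
slow=0 fast=2: a[fast]=0, fast++
slow=0 fast=3: a[fast]=0, fast++
slow=0 fast=4: a[fast]=5≠0 swap→a[0]=5, slow++,fast++
slow=1 fast=5: a[fast]=0, fast++
slow=1 fast=6: a[fast]=3≠0 swap→a[1]=3, slow++,fast++
slow=2 fast=7: a[fast]=0, fast++
slow=2 fast=8: a[fast]=0, fast++
slow=2 fast=9: a[fast]=0, fast++
slow=2 fast=10: a[fast]=7≠0 swap→a[2]=7, slow++,fast++

slow=3, fast=11, a=[5, 3, 7, 0, 0, 0, 0, 0, 0, 0, 0, 0, 7, 3, 0, 2, 5, 0]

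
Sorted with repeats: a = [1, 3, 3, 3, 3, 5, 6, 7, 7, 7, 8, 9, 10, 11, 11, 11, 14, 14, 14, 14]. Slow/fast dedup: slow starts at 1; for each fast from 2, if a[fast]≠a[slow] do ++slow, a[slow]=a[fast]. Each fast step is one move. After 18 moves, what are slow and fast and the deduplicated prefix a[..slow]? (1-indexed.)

(s=1,f=2) a[fast]=3≠a[slow]=1 write a[2]=3 → slow++,fast++
(s=2,f=3) a[fast]=3=a[slow] dup → fast++
(s=2,f=4) a[fast]=3=a[slow] dup → fast++
(s=2,f=5) a[fast]=3=a[slow] dup → fast++
(s=2,f=6) a[fast]=5≠a[slow]=3 write a[3]=5 → slow++,fast++
(s=3,f=7) a[fast]=6≠a[slow]=5 write a[4]=6 → slow++,fast++
(s=4,f=8) a[fast]=7≠a[slow]=6 write a[5]=7 → slow++,fast++
(s=5,f=9) a[fast]=7=a[slow] dup → fast++
(s=5,f=10) a[fast]=7=a[slow] dup → fast++
(s=5,f=11) a[fast]=8≠a[slow]=7 write a[6]=8 → slow++,fast++
(s=6,f=12) a[fast]=9≠a[slow]=8 write a[7]=9 → slow++,fast++
(s=7,f=13) a[fast]=10≠a[slow]=9 write a[8]=10 → slow++,fast++
(s=8,f=14) a[fast]=11≠a[slow]=10 write a[9]=11 → slow++,fast++
(s=9,f=15) a[fast]=11=a[slow] dup → fast++
(s=9,f=16) a[fast]=11=a[slow] dup → fast++
(s=9,f=17) a[fast]=14≠a[slow]=11 write a[10]=14 → slow++,fast++
(s=10,f=18) a[fast]=14=a[slow] dup → fast++
(s=10,f=19) a[fast]=14=a[slow] dup → fast++

slow=10, fast=20, prefix=[1, 3, 5, 6, 7, 8, 9, 10, 11, 14]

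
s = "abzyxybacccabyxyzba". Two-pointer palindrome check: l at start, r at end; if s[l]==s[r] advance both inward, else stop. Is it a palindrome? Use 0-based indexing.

palindrome

l=0 r=18: 'a'=='a', l++,r--
l=1 r=17: 'b'=='b', l++,r--
l=2 r=16: 'z'=='z', l++,r--
l=3 r=15: 'y'=='y', l++,r--
l=4 r=14: 'x'=='x', l++,r--
l=5 r=13: 'y'=='y', l++,r--
l=6 r=12: 'b'=='b', l++,r--
l=7 r=11: 'a'=='a', l++,r--
l=8 r=10: 'c'=='c', l++,r--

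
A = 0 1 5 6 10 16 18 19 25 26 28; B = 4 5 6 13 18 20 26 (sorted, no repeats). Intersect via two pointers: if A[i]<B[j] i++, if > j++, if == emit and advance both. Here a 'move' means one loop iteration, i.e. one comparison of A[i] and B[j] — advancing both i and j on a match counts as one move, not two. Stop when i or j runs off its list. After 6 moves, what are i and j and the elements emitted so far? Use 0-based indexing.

i=5, j=3, emitted=[5, 6]

[i=0,j=0] 0<4 → i++
[i=1,j=0] 1<4 → i++
[i=2,j=0] 5>4 → j++
[i=2,j=1] 5==5 emit → i++,j++
[i=3,j=2] 6==6 emit → i++,j++
[i=4,j=3] 10<13 → i++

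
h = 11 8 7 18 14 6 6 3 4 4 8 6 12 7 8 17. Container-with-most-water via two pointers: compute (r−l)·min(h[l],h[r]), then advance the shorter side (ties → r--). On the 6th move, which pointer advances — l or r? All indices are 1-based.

r

l=1 r=16: min(11,17)*15=165 best=165 *, l++
l=2 r=16: min(8,17)*14=112 best=165, l++
l=3 r=16: min(7,17)*13=91 best=165, l++
l=4 r=16: min(18,17)*12=204 best=204 *, r--
l=4 r=15: min(18,8)*11=88 best=204, r--
l=4 r=14: min(18,7)*10=70 best=204, r--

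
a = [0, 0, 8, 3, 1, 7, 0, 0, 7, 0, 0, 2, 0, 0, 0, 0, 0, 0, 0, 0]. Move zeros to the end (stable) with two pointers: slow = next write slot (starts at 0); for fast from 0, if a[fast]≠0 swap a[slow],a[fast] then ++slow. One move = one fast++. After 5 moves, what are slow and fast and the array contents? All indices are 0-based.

slow=3, fast=5, a=[8, 3, 1, 0, 0, 7, 0, 0, 7, 0, 0, 2, 0, 0, 0, 0, 0, 0, 0, 0]

(s=0,f=0) a[fast]=0 → fast++
(s=0,f=1) a[fast]=0 → fast++
(s=0,f=2) a[fast]=8≠0 swap→a[0]=8 → slow++,fast++
(s=1,f=3) a[fast]=3≠0 swap→a[1]=3 → slow++,fast++
(s=2,f=4) a[fast]=1≠0 swap→a[2]=1 → slow++,fast++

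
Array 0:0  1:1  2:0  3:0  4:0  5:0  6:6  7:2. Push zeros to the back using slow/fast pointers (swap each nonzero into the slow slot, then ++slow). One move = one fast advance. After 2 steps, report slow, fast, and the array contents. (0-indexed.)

slow=1, fast=2, a=[1, 0, 0, 0, 0, 0, 6, 2]

(s=0,f=0) a[fast]=0 → fast++
(s=0,f=1) a[fast]=1≠0 swap→a[0]=1 → slow++,fast++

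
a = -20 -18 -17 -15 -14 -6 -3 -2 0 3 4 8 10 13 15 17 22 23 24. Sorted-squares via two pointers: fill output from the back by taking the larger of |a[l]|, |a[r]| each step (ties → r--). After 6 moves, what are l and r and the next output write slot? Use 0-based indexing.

l=0 r=18: |-20|<=|24| out[18]=576, r--
l=0 r=17: |-20|<=|23| out[17]=529, r--
l=0 r=16: |-20|<=|22| out[16]=484, r--
l=0 r=15: |-20|>|17| out[15]=400, l++
l=1 r=15: |-18|>|17| out[14]=324, l++
l=2 r=15: |-17|<=|17| out[13]=289, r--

l=2, r=14, next write slot=12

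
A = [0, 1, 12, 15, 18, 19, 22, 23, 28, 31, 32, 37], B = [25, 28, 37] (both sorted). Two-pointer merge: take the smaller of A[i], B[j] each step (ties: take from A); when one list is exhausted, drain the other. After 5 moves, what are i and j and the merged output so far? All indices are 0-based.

i=0 j=0: A[i]=0<=B[j]=25 take 0, i++
i=1 j=0: A[i]=1<=B[j]=25 take 1, i++
i=2 j=0: A[i]=12<=B[j]=25 take 12, i++
i=3 j=0: A[i]=15<=B[j]=25 take 15, i++
i=4 j=0: A[i]=18<=B[j]=25 take 18, i++

i=5, j=0, merged so far=[0, 1, 12, 15, 18]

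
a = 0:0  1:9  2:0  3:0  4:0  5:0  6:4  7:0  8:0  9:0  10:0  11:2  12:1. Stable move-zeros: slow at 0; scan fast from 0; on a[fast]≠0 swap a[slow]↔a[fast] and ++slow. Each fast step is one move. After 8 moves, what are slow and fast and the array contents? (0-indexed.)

slow=2, fast=8, a=[9, 4, 0, 0, 0, 0, 0, 0, 0, 0, 0, 2, 1]

(s=0,f=0) a[fast]=0 → fast++
(s=0,f=1) a[fast]=9≠0 swap→a[0]=9 → slow++,fast++
(s=1,f=2) a[fast]=0 → fast++
(s=1,f=3) a[fast]=0 → fast++
(s=1,f=4) a[fast]=0 → fast++
(s=1,f=5) a[fast]=0 → fast++
(s=1,f=6) a[fast]=4≠0 swap→a[1]=4 → slow++,fast++
(s=2,f=7) a[fast]=0 → fast++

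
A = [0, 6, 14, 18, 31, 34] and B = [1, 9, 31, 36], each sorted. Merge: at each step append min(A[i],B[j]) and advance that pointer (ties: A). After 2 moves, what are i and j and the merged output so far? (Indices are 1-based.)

[i=1,j=1] A[i]=0<=B[j]=1 take 0 → i++
[i=2,j=1] A[i]=6>B[j]=1 take 1 → j++

i=2, j=2, merged so far=[0, 1]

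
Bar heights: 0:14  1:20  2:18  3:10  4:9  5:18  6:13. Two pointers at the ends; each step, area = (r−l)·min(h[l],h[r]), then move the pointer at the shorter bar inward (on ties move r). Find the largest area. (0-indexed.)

max area = 78

[0,6] min(14,13)*6=78 best=78 * → r--
[0,5] min(14,18)*5=70 best=78 → l++
[1,5] min(20,18)*4=72 best=78 → r--
[1,4] min(20,9)*3=27 best=78 → r--
[1,3] min(20,10)*2=20 best=78 → r--
[1,2] min(20,18)*1=18 best=78 → r--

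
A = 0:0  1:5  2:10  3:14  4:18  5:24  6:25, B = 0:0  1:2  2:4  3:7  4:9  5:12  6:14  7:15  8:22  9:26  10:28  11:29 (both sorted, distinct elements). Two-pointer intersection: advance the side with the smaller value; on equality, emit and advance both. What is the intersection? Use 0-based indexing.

intersection = [0, 14]

[i=0,j=0] 0==0 emit → i++,j++
[i=1,j=1] 5>2 → j++
[i=1,j=2] 5>4 → j++
[i=1,j=3] 5<7 → i++
[i=2,j=3] 10>7 → j++
[i=2,j=4] 10>9 → j++
[i=2,j=5] 10<12 → i++
[i=3,j=5] 14>12 → j++
[i=3,j=6] 14==14 emit → i++,j++
[i=4,j=7] 18>15 → j++
[i=4,j=8] 18<22 → i++
[i=5,j=8] 24>22 → j++
[i=5,j=9] 24<26 → i++
[i=6,j=9] 25<26 → i++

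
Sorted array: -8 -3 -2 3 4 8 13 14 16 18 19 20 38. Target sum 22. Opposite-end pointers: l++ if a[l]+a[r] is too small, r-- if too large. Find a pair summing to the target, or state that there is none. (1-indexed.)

[1,13] -8+38=30 >22 → r--
[1,12] -8+20=12 <22 → l++
[2,12] -3+20=17 <22 → l++
[3,12] -2+20=18 <22 → l++
[4,12] 3+20=23 >22 → r--
[4,11] 3+19=22 → found

(3, 19)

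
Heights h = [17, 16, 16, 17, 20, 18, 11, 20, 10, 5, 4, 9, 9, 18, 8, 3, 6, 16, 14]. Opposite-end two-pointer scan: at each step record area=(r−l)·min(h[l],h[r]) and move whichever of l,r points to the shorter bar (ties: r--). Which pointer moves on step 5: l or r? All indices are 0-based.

[0,18] min(17,14)*18=252 best=252 * → r--
[0,17] min(17,16)*17=272 best=272 * → r--
[0,16] min(17,6)*16=96 best=272 → r--
[0,15] min(17,3)*15=45 best=272 → r--
[0,14] min(17,8)*14=112 best=272 → r--

r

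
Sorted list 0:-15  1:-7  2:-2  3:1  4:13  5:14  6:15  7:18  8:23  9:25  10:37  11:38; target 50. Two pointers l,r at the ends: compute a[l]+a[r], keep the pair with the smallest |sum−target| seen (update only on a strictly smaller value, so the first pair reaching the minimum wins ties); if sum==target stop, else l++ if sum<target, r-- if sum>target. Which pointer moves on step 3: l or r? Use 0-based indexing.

l

l=0 r=11: -15+38=23 d=27 *, l++
l=1 r=11: -7+38=31 d=19 *, l++
l=2 r=11: -2+38=36 d=14 *, l++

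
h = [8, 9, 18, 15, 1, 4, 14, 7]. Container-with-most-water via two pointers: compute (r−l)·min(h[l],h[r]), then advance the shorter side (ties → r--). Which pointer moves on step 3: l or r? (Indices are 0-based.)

[0,7] min(8,7)*7=49 best=49 * → r--
[0,6] min(8,14)*6=48 best=49 → l++
[1,6] min(9,14)*5=45 best=49 → l++

l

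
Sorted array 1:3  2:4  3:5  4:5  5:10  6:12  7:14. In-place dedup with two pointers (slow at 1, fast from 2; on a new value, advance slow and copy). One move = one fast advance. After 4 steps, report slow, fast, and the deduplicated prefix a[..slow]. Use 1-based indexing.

(s=1,f=2) a[fast]=4≠a[slow]=3 write a[2]=4 → slow++,fast++
(s=2,f=3) a[fast]=5≠a[slow]=4 write a[3]=5 → slow++,fast++
(s=3,f=4) a[fast]=5=a[slow] dup → fast++
(s=3,f=5) a[fast]=10≠a[slow]=5 write a[4]=10 → slow++,fast++

slow=4, fast=6, prefix=[3, 4, 5, 10]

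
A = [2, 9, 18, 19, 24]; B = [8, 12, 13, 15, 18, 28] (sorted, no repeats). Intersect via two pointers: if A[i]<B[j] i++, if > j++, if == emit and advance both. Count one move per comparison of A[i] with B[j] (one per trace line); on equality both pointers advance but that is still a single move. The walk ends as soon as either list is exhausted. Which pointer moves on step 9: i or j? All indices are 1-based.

i

i=1 j=1: 2<8, i++
i=2 j=1: 9>8, j++
i=2 j=2: 9<12, i++
i=3 j=2: 18>12, j++
i=3 j=3: 18>13, j++
i=3 j=4: 18>15, j++
i=3 j=5: 18==18 emit, i++,j++
i=4 j=6: 19<28, i++
i=5 j=6: 24<28, i++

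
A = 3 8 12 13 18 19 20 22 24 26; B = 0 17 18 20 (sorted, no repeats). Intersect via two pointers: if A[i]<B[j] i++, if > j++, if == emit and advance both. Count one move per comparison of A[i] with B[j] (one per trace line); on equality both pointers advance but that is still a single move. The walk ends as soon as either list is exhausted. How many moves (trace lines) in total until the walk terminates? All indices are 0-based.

9 moves

i=0 j=0: 3>0, j++
i=0 j=1: 3<17, i++
i=1 j=1: 8<17, i++
i=2 j=1: 12<17, i++
i=3 j=1: 13<17, i++
i=4 j=1: 18>17, j++
i=4 j=2: 18==18 emit, i++,j++
i=5 j=3: 19<20, i++
i=6 j=3: 20==20 emit, i++,j++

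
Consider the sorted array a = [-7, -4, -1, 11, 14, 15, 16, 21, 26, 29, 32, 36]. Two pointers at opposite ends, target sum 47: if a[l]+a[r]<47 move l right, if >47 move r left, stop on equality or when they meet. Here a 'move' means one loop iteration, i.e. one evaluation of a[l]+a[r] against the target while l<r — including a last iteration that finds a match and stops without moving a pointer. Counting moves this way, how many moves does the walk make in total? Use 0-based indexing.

4 moves

[0,11] -7+36=29 <47 → l++
[1,11] -4+36=32 <47 → l++
[2,11] -1+36=35 <47 → l++
[3,11] 11+36=47 → found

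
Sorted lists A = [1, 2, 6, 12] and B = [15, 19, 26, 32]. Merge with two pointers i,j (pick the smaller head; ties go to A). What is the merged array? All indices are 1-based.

[1, 2, 6, 12, 15, 19, 26, 32]

i=1 j=1: A[i]=1<=B[j]=15 take 1, i++
i=2 j=1: A[i]=2<=B[j]=15 take 2, i++
i=3 j=1: A[i]=6<=B[j]=15 take 6, i++
i=4 j=1: A[i]=12<=B[j]=15 take 12, i++
i=5 j=1: A done, take B[j]=15, j++
i=5 j=2: A done, take B[j]=19, j++
i=5 j=3: A done, take B[j]=26, j++
i=5 j=4: A done, take B[j]=32, j++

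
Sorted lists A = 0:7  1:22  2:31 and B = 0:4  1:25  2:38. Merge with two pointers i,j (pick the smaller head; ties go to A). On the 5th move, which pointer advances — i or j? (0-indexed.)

i

[i=0,j=0] A[i]=7>B[j]=4 take 4 → j++
[i=0,j=1] A[i]=7<=B[j]=25 take 7 → i++
[i=1,j=1] A[i]=22<=B[j]=25 take 22 → i++
[i=2,j=1] A[i]=31>B[j]=25 take 25 → j++
[i=2,j=2] A[i]=31<=B[j]=38 take 31 → i++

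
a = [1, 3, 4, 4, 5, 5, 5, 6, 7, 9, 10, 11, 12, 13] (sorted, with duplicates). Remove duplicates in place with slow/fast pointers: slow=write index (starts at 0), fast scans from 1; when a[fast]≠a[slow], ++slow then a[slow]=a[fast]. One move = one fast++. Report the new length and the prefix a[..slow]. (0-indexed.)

slow=0 fast=1: a[fast]=3≠a[slow]=1 write a[1]=3, slow++,fast++
slow=1 fast=2: a[fast]=4≠a[slow]=3 write a[2]=4, slow++,fast++
slow=2 fast=3: a[fast]=4=a[slow] dup, fast++
slow=2 fast=4: a[fast]=5≠a[slow]=4 write a[3]=5, slow++,fast++
slow=3 fast=5: a[fast]=5=a[slow] dup, fast++
slow=3 fast=6: a[fast]=5=a[slow] dup, fast++
slow=3 fast=7: a[fast]=6≠a[slow]=5 write a[4]=6, slow++,fast++
slow=4 fast=8: a[fast]=7≠a[slow]=6 write a[5]=7, slow++,fast++
slow=5 fast=9: a[fast]=9≠a[slow]=7 write a[6]=9, slow++,fast++
slow=6 fast=10: a[fast]=10≠a[slow]=9 write a[7]=10, slow++,fast++
slow=7 fast=11: a[fast]=11≠a[slow]=10 write a[8]=11, slow++,fast++
slow=8 fast=12: a[fast]=12≠a[slow]=11 write a[9]=12, slow++,fast++
slow=9 fast=13: a[fast]=13≠a[slow]=12 write a[10]=13, slow++,fast++

length 11; prefix = [1, 3, 4, 5, 6, 7, 9, 10, 11, 12, 13]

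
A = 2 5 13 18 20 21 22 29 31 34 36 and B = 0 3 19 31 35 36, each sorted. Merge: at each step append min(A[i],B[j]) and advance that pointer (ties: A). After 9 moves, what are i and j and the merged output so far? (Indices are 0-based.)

i=6, j=3, merged so far=[0, 2, 3, 5, 13, 18, 19, 20, 21]

[i=0,j=0] A[i]=2>B[j]=0 take 0 → j++
[i=0,j=1] A[i]=2<=B[j]=3 take 2 → i++
[i=1,j=1] A[i]=5>B[j]=3 take 3 → j++
[i=1,j=2] A[i]=5<=B[j]=19 take 5 → i++
[i=2,j=2] A[i]=13<=B[j]=19 take 13 → i++
[i=3,j=2] A[i]=18<=B[j]=19 take 18 → i++
[i=4,j=2] A[i]=20>B[j]=19 take 19 → j++
[i=4,j=3] A[i]=20<=B[j]=31 take 20 → i++
[i=5,j=3] A[i]=21<=B[j]=31 take 21 → i++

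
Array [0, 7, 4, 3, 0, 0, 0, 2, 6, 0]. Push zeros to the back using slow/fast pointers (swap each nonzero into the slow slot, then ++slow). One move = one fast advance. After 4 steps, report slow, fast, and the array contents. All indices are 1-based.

(s=1,f=1) a[fast]=0 → fast++
(s=1,f=2) a[fast]=7≠0 swap→a[1]=7 → slow++,fast++
(s=2,f=3) a[fast]=4≠0 swap→a[2]=4 → slow++,fast++
(s=3,f=4) a[fast]=3≠0 swap→a[3]=3 → slow++,fast++

slow=4, fast=5, a=[7, 4, 3, 0, 0, 0, 0, 2, 6, 0]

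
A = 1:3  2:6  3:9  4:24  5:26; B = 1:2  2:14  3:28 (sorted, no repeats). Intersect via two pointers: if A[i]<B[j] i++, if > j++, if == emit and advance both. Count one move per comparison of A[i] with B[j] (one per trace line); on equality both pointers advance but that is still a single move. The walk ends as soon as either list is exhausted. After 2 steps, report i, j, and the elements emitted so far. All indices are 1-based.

[i=1,j=1] 3>2 → j++
[i=1,j=2] 3<14 → i++

i=2, j=2, emitted=[]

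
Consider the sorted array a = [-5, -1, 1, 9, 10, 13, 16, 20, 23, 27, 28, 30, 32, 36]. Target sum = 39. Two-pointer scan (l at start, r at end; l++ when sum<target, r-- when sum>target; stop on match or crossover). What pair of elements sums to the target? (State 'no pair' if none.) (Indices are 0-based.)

(9, 30)

[0,13] -5+36=31 <39 → l++
[1,13] -1+36=35 <39 → l++
[2,13] 1+36=37 <39 → l++
[3,13] 9+36=45 >39 → r--
[3,12] 9+32=41 >39 → r--
[3,11] 9+30=39 → found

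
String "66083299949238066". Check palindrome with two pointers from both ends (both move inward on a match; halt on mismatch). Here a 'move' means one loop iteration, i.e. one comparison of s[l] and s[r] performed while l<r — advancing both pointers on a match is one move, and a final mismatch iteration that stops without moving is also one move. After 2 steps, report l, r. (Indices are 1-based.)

l=1 r=17: '6'=='6', l++,r--
l=2 r=16: '6'=='6', l++,r--

l=3, r=15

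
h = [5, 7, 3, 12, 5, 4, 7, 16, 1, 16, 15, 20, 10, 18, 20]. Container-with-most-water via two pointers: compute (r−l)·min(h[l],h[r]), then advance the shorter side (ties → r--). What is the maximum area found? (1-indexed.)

l=1 r=15: min(5,20)*14=70 best=70 *, l++
l=2 r=15: min(7,20)*13=91 best=91 *, l++
l=3 r=15: min(3,20)*12=36 best=91, l++
l=4 r=15: min(12,20)*11=132 best=132 *, l++
l=5 r=15: min(5,20)*10=50 best=132, l++
l=6 r=15: min(4,20)*9=36 best=132, l++
l=7 r=15: min(7,20)*8=56 best=132, l++
l=8 r=15: min(16,20)*7=112 best=132, l++
l=9 r=15: min(1,20)*6=6 best=132, l++
l=10 r=15: min(16,20)*5=80 best=132, l++
l=11 r=15: min(15,20)*4=60 best=132, l++
l=12 r=15: min(20,20)*3=60 best=132, r--
l=12 r=14: min(20,18)*2=36 best=132, r--
l=12 r=13: min(20,10)*1=10 best=132, r--

max area = 132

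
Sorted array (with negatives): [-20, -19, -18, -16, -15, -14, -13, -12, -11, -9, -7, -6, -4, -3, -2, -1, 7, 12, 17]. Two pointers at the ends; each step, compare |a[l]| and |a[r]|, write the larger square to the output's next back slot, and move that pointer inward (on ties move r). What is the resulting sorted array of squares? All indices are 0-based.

l=0 r=18: |-20|>|17| out[18]=400, l++
l=1 r=18: |-19|>|17| out[17]=361, l++
l=2 r=18: |-18|>|17| out[16]=324, l++
l=3 r=18: |-16|<=|17| out[15]=289, r--
l=3 r=17: |-16|>|12| out[14]=256, l++
l=4 r=17: |-15|>|12| out[13]=225, l++
l=5 r=17: |-14|>|12| out[12]=196, l++
l=6 r=17: |-13|>|12| out[11]=169, l++
l=7 r=17: |-12|<=|12| out[10]=144, r--
l=7 r=16: |-12|>|7| out[9]=144, l++
l=8 r=16: |-11|>|7| out[8]=121, l++
l=9 r=16: |-9|>|7| out[7]=81, l++
l=10 r=16: |-7|<=|7| out[6]=49, r--
l=10 r=15: |-7|>|-1| out[5]=49, l++
l=11 r=15: |-6|>|-1| out[4]=36, l++
l=12 r=15: |-4|>|-1| out[3]=16, l++
l=13 r=15: |-3|>|-1| out[2]=9, l++
l=14 r=15: |-2|>|-1| out[1]=4, l++
l=15 r=15: |-1|<=|-1| out[0]=1, r--

[1, 4, 9, 16, 36, 49, 49, 81, 121, 144, 144, 169, 196, 225, 256, 289, 324, 361, 400]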